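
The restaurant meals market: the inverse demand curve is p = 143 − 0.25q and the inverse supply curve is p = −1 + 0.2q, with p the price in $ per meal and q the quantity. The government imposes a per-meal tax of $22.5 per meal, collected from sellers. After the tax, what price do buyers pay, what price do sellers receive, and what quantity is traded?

Rewrite in direct form: qd = 572 − 4p and qs = 5p + 5.
Before the tax: set 572 − 4p = 5p + 5 → p* = $63, q* = 320.
With the tax collected from sellers, supply shifts: qs = 5(p − 22.5) + 5.
New equilibrium: buyers pay $75.5, sellers receive $53, q = 270. (Wedge: pb − ps = 22.5.)
The less price-elastic side of the market bears the larger share of a per-unit tax.

Buyers pay $75.5; sellers receive $53; quantity = 270.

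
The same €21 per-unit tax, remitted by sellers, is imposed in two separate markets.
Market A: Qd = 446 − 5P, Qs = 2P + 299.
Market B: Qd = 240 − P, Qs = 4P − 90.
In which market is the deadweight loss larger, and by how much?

Market A, by €138.6.

Market A: pre-tax P* = €21, Q* = 341; post-tax Q = 311; deadweight loss = €315.
Market B: pre-tax P* = €66, Q* = 174; post-tax Q = 157.2; deadweight loss = €176.4.
Difference: €315 vs €176.4 → market A is larger by €138.6.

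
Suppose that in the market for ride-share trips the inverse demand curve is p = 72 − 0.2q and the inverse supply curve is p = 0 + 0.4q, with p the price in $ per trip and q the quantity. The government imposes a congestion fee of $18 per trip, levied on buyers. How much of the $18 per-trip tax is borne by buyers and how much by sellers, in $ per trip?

Buyers bear $6 per trip; sellers bear $12 per trip.

Rewrite in direct form: qd = 360 − 5p and qs = 2.5p.
Before the tax: set 360 − 5p = 2.5p → p* = $48, q* = 120.
With the tax collected from buyers, demand (in seller-price terms) shifts: qd = 360 − 5(p + 18).
Solving gives q = 90 with buyers paying $54 and sellers receiving $36 (the $18 wedge).
Burden on buyers: $6; on sellers: $12. (They sum to $18.)
The less price-elastic side of the market bears the larger share of a per-unit tax.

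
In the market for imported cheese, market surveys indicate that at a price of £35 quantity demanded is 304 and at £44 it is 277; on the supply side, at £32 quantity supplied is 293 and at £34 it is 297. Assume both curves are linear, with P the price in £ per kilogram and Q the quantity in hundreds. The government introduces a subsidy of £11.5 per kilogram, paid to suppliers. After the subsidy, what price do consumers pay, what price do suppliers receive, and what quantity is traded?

Demand slope: (277 − 304)/(44 − 35) = -3, so Qd = 409 − 3P.
Supply slope: (297 − 293)/(34 − 32) = 2, so Qs = 2P + 229.
Before the subsidy: set 409 − 3P = 2P + 229 → P* = £36, Q* = 301.
With a per-unit subsidy paid to suppliers, each receives P + 11.5 per unit sold, so supply becomes Qs = 2(P + 11.5) + 229.
Solving gives Q = 314.8 with consumers paying £31.4 and suppliers receiving £42.9 (the £11.5 wedge).

Consumers pay £31.4; suppliers receive £42.9; quantity = 314.8.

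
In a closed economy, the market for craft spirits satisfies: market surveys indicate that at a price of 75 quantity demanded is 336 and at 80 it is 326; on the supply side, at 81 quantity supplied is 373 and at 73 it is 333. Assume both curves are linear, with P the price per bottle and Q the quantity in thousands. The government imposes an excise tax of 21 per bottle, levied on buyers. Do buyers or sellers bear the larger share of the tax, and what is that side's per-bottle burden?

Demand slope: (326 − 336)/(80 − 75) = -2, so Qd = 486 − 2P.
Supply slope: (333 − 373)/(73 − 81) = 5, so Qs = 5P − 32.
Before the tax: set 486 − 2P = 5P − 32 → P* = 74, Q* = 338.
With the tax collected from buyers, demand (in seller-price terms) shifts: Qd = 486 − 2(P + 21).
Solving gives Q = 308 with buyers paying 89 and sellers receiving 68 (the 21 wedge).
Per-bottle burden: buyers 15, sellers 6.
Buyers take the larger share because demand is less price-elastic here (demand slope 2 vs supply slope 5).
The less price-elastic side of the market bears the larger share of a per-unit tax.

Buyers bear the larger share: 15 per bottle.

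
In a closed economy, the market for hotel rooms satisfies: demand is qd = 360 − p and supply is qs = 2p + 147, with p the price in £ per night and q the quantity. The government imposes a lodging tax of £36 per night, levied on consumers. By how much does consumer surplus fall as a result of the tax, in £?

Without the tax, 360 − p = 2p + 147 gives 3p = 213, so p* = £71 and q* = 289.
With the tax collected from consumers, demand (in seller-price terms) shifts: qd = 360 − (p + 36).
Solving gives q = 265 with consumers paying £95 and producers receiving £59 (the £36 wedge).
ΔCS is the trapezoid between Q = 265 and Q = 289 of height £24: ½ · (289 + 265) · 24 = £6648.

Consumer surplus falls by £6648.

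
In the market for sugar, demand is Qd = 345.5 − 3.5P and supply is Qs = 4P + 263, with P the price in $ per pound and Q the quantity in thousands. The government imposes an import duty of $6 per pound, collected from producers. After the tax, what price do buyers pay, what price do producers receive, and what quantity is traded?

Before the tax: set 345.5 − 3.5P = 4P + 263 → P* = $11, Q* = 307.
With the tax collected from producers, supply shifts: Qs = 4(P − 6) + 263.
New equilibrium: buyers pay $14.2, producers receive $8.2, Q = 295.8. (Wedge: Pb − Ps = 6.)

Buyers pay $14.2; producers receive $8.2; quantity = 295.8.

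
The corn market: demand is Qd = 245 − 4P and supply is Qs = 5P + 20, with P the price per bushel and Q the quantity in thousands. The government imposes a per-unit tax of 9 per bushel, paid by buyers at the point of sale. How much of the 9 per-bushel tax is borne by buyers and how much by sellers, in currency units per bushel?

Buyers bear 5 per bushel; sellers bear 4 per bushel.

Before the tax: set 245 − 4P = 5P + 20 → P* = 25, Q* = 145.
With the tax collected from buyers, demand (in seller-price terms) shifts: Qd = 245 − 4(P + 9).
New equilibrium: buyers pay 30, sellers receive 21, Q = 125. (Wedge: Pb − Ps = 9.)
Burden on buyers: 5; on sellers: 4. (They sum to 9.)
The less price-elastic side of the market bears the larger share of a per-unit tax.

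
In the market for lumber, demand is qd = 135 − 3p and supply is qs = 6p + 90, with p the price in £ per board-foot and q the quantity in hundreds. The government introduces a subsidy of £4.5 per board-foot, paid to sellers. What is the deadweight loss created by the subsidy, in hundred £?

Deadweight loss = £20.25 hundred.

Before the subsidy: set 135 − 3p = 6p + 90 → p* = £5, q* = 120.
With a per-unit subsidy paid to sellers, each receives p + 4.5 per unit sold, so supply becomes qs = 6(p + 4.5) + 90.
Solving gives q = 129 with consumers paying £2 and sellers receiving £6.5 (the £4.5 wedge).
Quantity rises by |ΔQ| = |120 − 129| = 9.
DWL = ½ · t · |ΔQ| = ½ · 4.5 · 9 = £20.25.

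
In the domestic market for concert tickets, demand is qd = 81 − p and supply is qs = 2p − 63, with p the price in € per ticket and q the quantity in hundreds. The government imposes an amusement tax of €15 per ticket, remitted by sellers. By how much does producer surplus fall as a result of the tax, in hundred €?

Before the tax: set 81 − p = 2p − 63 → p* = €48, q* = 33.
With the tax collected from sellers, supply shifts: qs = 2(p − 15) − 63.
Solving gives q = 23 with consumers paying €58 and sellers receiving €43 (the €15 wedge).
ΔPS is the trapezoid between Q = 23 and Q = 33 of height €5: ½ · (33 + 23) · 5 = €140.

Producer surplus falls by €140 hundred.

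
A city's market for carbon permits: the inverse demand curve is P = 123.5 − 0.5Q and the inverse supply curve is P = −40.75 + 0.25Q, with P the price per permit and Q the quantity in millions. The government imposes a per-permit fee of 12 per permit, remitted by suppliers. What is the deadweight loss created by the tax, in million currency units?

Deadweight loss = 96 million.

Rewrite in direct form: Qd = 247 − 2P and Qs = 4P + 163.
Before the tax: set 247 − 2P = 4P + 163 → P* = 14, Q* = 219.
With the tax collected from suppliers, supply shifts: Qs = 4(P − 12) + 163.
Solving gives Q = 203 with consumers paying 22 and suppliers receiving 10 (the 12 wedge).
Quantity falls by |ΔQ| = |219 − 203| = 16.
DWL = ½ · t · |ΔQ| = ½ · 12 · 16 = 96.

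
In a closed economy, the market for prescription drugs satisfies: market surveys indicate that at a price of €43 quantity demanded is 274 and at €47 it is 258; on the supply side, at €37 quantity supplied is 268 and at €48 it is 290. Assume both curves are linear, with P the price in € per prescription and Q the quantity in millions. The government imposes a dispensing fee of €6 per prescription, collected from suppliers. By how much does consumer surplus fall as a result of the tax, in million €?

Demand slope: (258 − 274)/(47 − 43) = -4, so Qd = 446 − 4P.
Supply slope: (290 − 268)/(48 − 37) = 2, so Qs = 2P + 194.
Without the tax, 446 − 4P = 2P + 194 gives 6P = 252, so P* = €42 and Q* = 278.
With the tax collected from suppliers, supply shifts: Qs = 2(P − 6) + 194.
Solving gives Q = 270 with consumers paying €44 and suppliers receiving €38 (the €6 wedge).
ΔCS is the trapezoid between Q = 270 and Q = 278 of height €2: ½ · (278 + 270) · 2 = €548.

Consumer surplus falls by €548 million.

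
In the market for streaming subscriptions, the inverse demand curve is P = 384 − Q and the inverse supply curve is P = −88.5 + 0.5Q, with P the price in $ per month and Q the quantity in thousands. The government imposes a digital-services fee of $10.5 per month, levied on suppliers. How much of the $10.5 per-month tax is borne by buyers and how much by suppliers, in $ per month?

Rewrite in direct form: Qd = 384 − P and Qs = 2P + 177.
Without the tax, 384 − P = 2P + 177 gives 3P = 207, so P* = $69 and Q* = 315.
With the tax collected from suppliers, supply shifts: Qs = 2(P − 10.5) + 177.
New equilibrium: buyers pay $76, suppliers receive $65.5, Q = 308. (Wedge: Pb − Ps = 10.5.)
Burden on buyers: $7; on suppliers: $3.5. (They sum to $10.5.)
The less price-elastic side of the market bears the larger share of a per-unit tax.

Buyers bear $7 per month; suppliers bear $3.5 per month.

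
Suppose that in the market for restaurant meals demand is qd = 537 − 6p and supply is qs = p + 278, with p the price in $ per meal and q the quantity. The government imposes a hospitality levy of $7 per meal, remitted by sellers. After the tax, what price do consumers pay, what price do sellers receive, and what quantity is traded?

Consumers pay $38; sellers receive $31; quantity = 309.

Without the tax, 537 − 6p = p + 278 gives 7p = 259, so p* = $37 and q* = 315.
With the tax collected from sellers, supply shifts: qs = (p − 7) + 278.
New equilibrium: consumers pay $38, sellers receive $31, q = 309. (Wedge: pb − ps = 7.)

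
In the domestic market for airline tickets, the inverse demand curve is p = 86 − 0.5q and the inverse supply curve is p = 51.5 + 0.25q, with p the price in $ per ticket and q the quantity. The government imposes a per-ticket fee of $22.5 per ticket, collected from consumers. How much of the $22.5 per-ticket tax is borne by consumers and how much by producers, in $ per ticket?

Consumers bear $15 per ticket; producers bear $7.5 per ticket.

Inverting to q(p) form: qd = 172 − 2p; qs = 4p − 206.
Before the tax: set 172 − 2p = 4p − 206 → p* = $63, q* = 46.
With the tax collected from consumers, demand (in seller-price terms) shifts: qd = 172 − 2(p + 22.5).
New equilibrium: consumers pay $78, producers receive $55.5, q = 16. (Wedge: pb − ps = 22.5.)
Burden on consumers: $15; on producers: $7.5. (They sum to $22.5.)
The less price-elastic side of the market bears the larger share of a per-unit tax.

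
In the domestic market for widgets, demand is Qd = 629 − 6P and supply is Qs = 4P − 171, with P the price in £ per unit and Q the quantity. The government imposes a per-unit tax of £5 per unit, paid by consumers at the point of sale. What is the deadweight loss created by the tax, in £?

Without the tax, 629 − 6P = 4P − 171 gives 10P = 800, so P* = £80 and Q* = 149.
With the tax collected from consumers, demand (in seller-price terms) shifts: Qd = 629 − 6(P + 5).
New equilibrium: consumers pay £82, sellers receive £77, Q = 137. (Wedge: Pb − Ps = 5.)
Quantity falls by |ΔQ| = |149 − 137| = 12.
DWL = ½ · t · |ΔQ| = ½ · 5 · 12 = £30.

Deadweight loss = £30.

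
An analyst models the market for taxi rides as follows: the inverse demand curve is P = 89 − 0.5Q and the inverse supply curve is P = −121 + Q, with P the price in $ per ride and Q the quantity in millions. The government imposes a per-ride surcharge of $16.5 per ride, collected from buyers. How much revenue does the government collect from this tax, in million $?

Tax revenue = $2128.5 million.

Inverting to Q(P) form: Qd = 178 − 2P; Qs = P + 121.
Before the tax: set 178 − 2P = P + 121 → P* = $19, Q* = 140.
With the tax collected from buyers, demand (in seller-price terms) shifts: Qd = 178 − 2(P + 16.5).
New equilibrium: buyers pay $24.5, suppliers receive $8, Q = 129. (Wedge: Pb − Ps = 16.5.)
Revenue = t · Q = 16.5 · 129 = $2128.5.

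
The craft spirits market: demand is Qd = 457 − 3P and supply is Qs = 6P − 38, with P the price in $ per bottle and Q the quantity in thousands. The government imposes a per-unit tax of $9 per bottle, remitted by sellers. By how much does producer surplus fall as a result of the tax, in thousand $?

Producer surplus falls by $849 thousand.

Before the tax: set 457 − 3P = 6P − 38 → P* = $55, Q* = 292.
With the tax collected from sellers, supply shifts: Qs = 6(P − 9) − 38.
New equilibrium: buyers pay $61, sellers receive $52, Q = 274. (Wedge: Pb − Ps = 9.)
ΔPS is the trapezoid between Q = 274 and Q = 292 of height $3: ½ · (292 + 274) · 3 = $849.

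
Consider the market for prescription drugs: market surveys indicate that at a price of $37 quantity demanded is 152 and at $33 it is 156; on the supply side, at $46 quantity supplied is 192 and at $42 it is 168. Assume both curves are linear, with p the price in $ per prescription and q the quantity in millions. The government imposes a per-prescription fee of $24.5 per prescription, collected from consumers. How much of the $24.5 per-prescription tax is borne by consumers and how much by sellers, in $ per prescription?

Demand slope: (156 − 152)/(33 − 37) = -1, so qd = 189 − p.
Supply slope: (168 − 192)/(42 − 46) = 6, so qs = 6p − 84.
Without the tax, 189 − p = 6p − 84 gives 7p = 273, so p* = $39 and q* = 150.
With the tax collected from consumers, demand (in seller-price terms) shifts: qd = 189 − (p + 24.5).
New equilibrium: consumers pay $60, sellers receive $35.5, q = 129. (Wedge: pb − ps = 24.5.)
Burden on consumers: $21; on sellers: $3.5. (They sum to $24.5.)

Consumers bear $21 per prescription; sellers bear $3.5 per prescription.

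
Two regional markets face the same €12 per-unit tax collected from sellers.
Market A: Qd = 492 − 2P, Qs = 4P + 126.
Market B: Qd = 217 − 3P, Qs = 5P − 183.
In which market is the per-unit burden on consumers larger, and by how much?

Market A: pre-tax P* = €61, Q* = 370; post-tax Q = 354; per-unit burden on consumers = €8.
Market B: pre-tax P* = €50, Q* = 67; post-tax Q = 44.5; per-unit burden on consumers = €7.5.
Difference: €8 vs €7.5 → market A is larger by €0.5.

Market A, by €0.5.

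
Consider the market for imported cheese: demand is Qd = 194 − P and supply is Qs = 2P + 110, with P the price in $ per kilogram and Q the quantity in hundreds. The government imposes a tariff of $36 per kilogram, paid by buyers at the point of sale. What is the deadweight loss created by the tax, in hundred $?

Before the tax: set 194 − P = 2P + 110 → P* = $28, Q* = 166.
With the tax collected from buyers, demand (in seller-price terms) shifts: Qd = 194 − (P + 36).
New equilibrium: buyers pay $52, suppliers receive $16, Q = 142. (Wedge: Pb − Ps = 36.)
Quantity falls by |ΔQ| = |166 − 142| = 24.
DWL = ½ · t · |ΔQ| = ½ · 36 · 24 = $432.

Deadweight loss = $432 hundred.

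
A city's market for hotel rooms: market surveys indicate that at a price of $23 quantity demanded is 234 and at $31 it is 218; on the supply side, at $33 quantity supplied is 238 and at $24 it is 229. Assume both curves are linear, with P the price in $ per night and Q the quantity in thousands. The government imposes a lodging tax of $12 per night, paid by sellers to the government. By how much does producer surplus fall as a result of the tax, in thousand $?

Demand slope: (218 − 234)/(31 − 23) = -2, so Qd = 280 − 2P.
Supply slope: (229 − 238)/(24 − 33) = 1, so Qs = P + 205.
Without the tax, 280 − 2P = P + 205 gives 3P = 75, so P* = $25 and Q* = 230.
With the tax collected from sellers, supply shifts: Qs = (P − 12) + 205.
New equilibrium: consumers pay $29, sellers receive $17, Q = 222. (Wedge: Pb − Ps = 12.)
ΔPS is the trapezoid between Q = 222 and Q = 230 of height $8: ½ · (230 + 222) · 8 = $1808.

Producer surplus falls by $1808 thousand.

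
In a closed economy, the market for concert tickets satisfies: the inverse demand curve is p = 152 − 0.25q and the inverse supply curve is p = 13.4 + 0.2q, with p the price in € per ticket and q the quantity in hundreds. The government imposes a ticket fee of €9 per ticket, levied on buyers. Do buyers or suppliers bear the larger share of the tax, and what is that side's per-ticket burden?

Rewrite in direct form: qd = 608 − 4p and qs = 5p − 67.
Before the tax: set 608 − 4p = 5p − 67 → p* = €75, q* = 308.
With the tax collected from buyers, demand (in seller-price terms) shifts: qd = 608 − 4(p + 9).
New equilibrium: buyers pay €80, suppliers receive €71, q = 288. (Wedge: pb − ps = 9.)
Per-ticket burden: buyers €5, suppliers €4.
Buyers take the larger share because demand is less price-elastic here (demand slope 4 vs supply slope 5).
The less price-elastic side of the market bears the larger share of a per-unit tax.

Buyers bear the larger share: €5 per ticket.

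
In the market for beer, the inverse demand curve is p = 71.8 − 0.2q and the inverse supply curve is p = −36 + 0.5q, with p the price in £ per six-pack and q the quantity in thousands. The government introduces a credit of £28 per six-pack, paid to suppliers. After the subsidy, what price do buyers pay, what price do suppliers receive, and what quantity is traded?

Inverting to q(p) form: qd = 359 − 5p; qs = 2p + 72.
Without the subsidy, 359 − 5p = 2p + 72 gives 7p = 287, so p* = £41 and q* = 154.
With a per-unit subsidy paid to suppliers, each receives p + 28 per unit sold, so supply becomes qs = 2(p + 28) + 72.
Solving gives q = 194 with buyers paying £33 and suppliers receiving £61 (the £28 wedge).

Buyers pay £33; suppliers receive £61; quantity = 194.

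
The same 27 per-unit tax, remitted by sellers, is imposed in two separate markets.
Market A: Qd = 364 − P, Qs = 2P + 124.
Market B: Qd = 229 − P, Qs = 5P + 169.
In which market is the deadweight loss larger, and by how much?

Market B, by 60.75.

Market A: pre-tax P* = 80, Q* = 284; post-tax Q = 266; deadweight loss = 243.
Market B: pre-tax P* = 10, Q* = 219; post-tax Q = 196.5; deadweight loss = 303.75.
Difference: 243 vs 303.75 → market B is larger by 60.75.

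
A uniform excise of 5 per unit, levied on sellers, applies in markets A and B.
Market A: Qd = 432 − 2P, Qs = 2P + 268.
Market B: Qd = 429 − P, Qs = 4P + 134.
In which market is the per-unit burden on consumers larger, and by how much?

Market A: pre-tax P* = 41, Q* = 350; post-tax Q = 345; per-unit burden on consumers = 2.5.
Market B: pre-tax P* = 59, Q* = 370; post-tax Q = 366; per-unit burden on consumers = 4.
Difference: 2.5 vs 4 → market B is larger by 1.5.

Market B, by 1.5.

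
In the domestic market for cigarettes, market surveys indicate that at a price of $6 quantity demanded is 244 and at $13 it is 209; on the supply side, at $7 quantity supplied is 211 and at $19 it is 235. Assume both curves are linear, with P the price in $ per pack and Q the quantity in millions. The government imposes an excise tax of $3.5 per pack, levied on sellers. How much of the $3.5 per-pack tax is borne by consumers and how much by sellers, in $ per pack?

Demand slope: (209 − 244)/(13 − 6) = -5, so Qd = 274 − 5P.
Supply slope: (235 − 211)/(19 − 7) = 2, so Qs = 2P + 197.
Without the tax, 274 − 5P = 2P + 197 gives 7P = 77, so P* = $11 and Q* = 219.
With the tax collected from sellers, supply shifts: Qs = 2(P − 3.5) + 197.
Solving gives Q = 214 with consumers paying $12 and sellers receiving $8.5 (the $3.5 wedge).
Burden on consumers: $1; on sellers: $2.5. (They sum to $3.5.)

Consumers bear $1 per pack; sellers bear $2.5 per pack.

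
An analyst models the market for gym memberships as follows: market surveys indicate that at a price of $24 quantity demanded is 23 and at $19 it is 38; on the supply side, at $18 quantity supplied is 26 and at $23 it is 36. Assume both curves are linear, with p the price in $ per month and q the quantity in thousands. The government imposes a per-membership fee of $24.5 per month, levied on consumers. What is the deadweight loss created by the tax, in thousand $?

Demand slope: (38 − 23)/(19 − 24) = -3, so qd = 95 − 3p.
Supply slope: (36 − 26)/(23 − 18) = 2, so qs = 2p − 10.
Without the tax, 95 − 3p = 2p − 10 gives 5p = 105, so p* = $21 and q* = 32.
With the tax collected from consumers, demand (in seller-price terms) shifts: qd = 95 − 3(p + 24.5).
New equilibrium: consumers pay $30.8, producers receive $6.3, q = 2.6. (Wedge: pb − ps = 24.5.)
Quantity falls by |ΔQ| = |32 − 2.6| = 29.4.
DWL = ½ · t · |ΔQ| = ½ · 24.5 · 29.4 = $360.15.

Deadweight loss = $360.15 thousand.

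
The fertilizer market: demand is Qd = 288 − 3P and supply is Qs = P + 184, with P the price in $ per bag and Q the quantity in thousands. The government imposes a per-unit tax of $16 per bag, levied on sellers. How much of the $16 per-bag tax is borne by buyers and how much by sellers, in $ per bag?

Before the tax: set 288 − 3P = P + 184 → P* = $26, Q* = 210.
With the tax collected from sellers, supply shifts: Qs = (P − 16) + 184.
Solving gives Q = 198 with buyers paying $30 and sellers receiving $14 (the $16 wedge).
Burden on buyers: $4; on sellers: $12. (They sum to $16.)
The less price-elastic side of the market bears the larger share of a per-unit tax.

Buyers bear $4 per bag; sellers bear $12 per bag.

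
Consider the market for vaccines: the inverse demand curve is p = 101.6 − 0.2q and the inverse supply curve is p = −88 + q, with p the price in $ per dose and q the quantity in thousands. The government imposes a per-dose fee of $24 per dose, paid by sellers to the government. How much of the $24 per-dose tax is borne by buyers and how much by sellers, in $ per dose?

Buyers bear $4 per dose; sellers bear $20 per dose.

Rewrite in direct form: qd = 508 − 5p and qs = p + 88.
Without the tax, 508 − 5p = p + 88 gives 6p = 420, so p* = $70 and q* = 158.
With the tax collected from sellers, supply shifts: qs = (p − 24) + 88.
New equilibrium: buyers pay $74, sellers receive $50, q = 138. (Wedge: pb − ps = 24.)
Burden on buyers: $4; on sellers: $20. (They sum to $24.)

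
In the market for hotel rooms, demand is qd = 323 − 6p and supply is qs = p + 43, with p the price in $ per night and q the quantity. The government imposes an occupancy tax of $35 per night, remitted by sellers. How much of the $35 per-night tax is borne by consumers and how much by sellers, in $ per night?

Consumers bear $5 per night; sellers bear $30 per night.

Without the tax, 323 − 6p = p + 43 gives 7p = 280, so p* = $40 and q* = 83.
With the tax collected from sellers, supply shifts: qs = (p − 35) + 43.
Solving gives q = 53 with consumers paying $45 and sellers receiving $10 (the $35 wedge).
Burden on consumers: $5; on sellers: $30. (They sum to $35.)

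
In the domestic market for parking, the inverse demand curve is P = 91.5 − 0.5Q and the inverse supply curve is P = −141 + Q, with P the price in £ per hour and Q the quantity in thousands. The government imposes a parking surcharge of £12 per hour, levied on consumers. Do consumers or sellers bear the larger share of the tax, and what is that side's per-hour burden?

Inverting to Q(P) form: Qd = 183 − 2P; Qs = P + 141.
Without the tax, 183 − 2P = P + 141 gives 3P = 42, so P* = £14 and Q* = 155.
With the tax collected from consumers, demand (in seller-price terms) shifts: Qd = 183 − 2(P + 12).
Solving gives Q = 147 with consumers paying £18 and sellers receiving £6 (the £12 wedge).
Per-hour burden: consumers £4, sellers £8.
Sellers take the larger share because supply is less price-elastic here (demand slope 2 vs supply slope 1).
The less price-elastic side of the market bears the larger share of a per-unit tax.

Sellers bear the larger share: £8 per hour.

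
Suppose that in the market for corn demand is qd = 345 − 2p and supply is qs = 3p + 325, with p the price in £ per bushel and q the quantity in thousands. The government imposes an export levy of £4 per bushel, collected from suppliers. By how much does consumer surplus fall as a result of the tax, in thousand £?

Before the tax: set 345 − 2p = 3p + 325 → p* = £4, q* = 337.
With the tax collected from suppliers, supply shifts: qs = 3(p − 4) + 325.
New equilibrium: buyers pay £6.4, suppliers receive £2.4, q = 332.2. (Wedge: pb − ps = 4.)
ΔCS is the trapezoid between Q = 332.2 and Q = 337 of height £2.4: ½ · (337 + 332.2) · 2.4 = £803.04.

Consumer surplus falls by £803.04 thousand.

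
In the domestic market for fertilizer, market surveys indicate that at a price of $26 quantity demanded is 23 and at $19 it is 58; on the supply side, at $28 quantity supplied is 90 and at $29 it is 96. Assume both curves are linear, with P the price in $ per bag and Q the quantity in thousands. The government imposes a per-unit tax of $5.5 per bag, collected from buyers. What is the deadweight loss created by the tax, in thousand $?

Deadweight loss = $41.25 thousand.

Demand slope: (58 − 23)/(19 − 26) = -5, so Qd = 153 − 5P.
Supply slope: (96 − 90)/(29 − 28) = 6, so Qs = 6P − 78.
Before the tax: set 153 − 5P = 6P − 78 → P* = $21, Q* = 48.
With the tax collected from buyers, demand (in seller-price terms) shifts: Qd = 153 − 5(P + 5.5).
Solving gives Q = 33 with buyers paying $24 and sellers receiving $18.5 (the $5.5 wedge).
Quantity falls by |ΔQ| = |48 − 33| = 15.
DWL = ½ · t · |ΔQ| = ½ · 5.5 · 15 = $41.25.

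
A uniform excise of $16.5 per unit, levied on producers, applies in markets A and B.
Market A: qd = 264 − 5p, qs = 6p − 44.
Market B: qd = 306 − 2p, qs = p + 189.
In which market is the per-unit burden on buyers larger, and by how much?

Market A, by $3.5.

Market A: pre-tax p* = $28, q* = 124; post-tax q = 79; per-unit burden on buyers = $9.
Market B: pre-tax p* = $39, q* = 228; post-tax q = 217; per-unit burden on buyers = $5.5.
Difference: $9 vs $5.5 → market A is larger by $3.5.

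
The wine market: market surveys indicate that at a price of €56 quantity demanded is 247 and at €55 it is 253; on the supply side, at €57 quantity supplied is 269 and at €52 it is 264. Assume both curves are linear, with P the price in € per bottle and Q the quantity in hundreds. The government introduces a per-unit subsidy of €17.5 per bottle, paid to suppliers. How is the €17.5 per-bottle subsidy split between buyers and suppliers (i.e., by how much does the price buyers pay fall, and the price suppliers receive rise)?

Demand slope: (253 − 247)/(55 − 56) = -6, so Qd = 583 − 6P.
Supply slope: (264 − 269)/(52 − 57) = 1, so Qs = P + 212.
Before the subsidy: set 583 − 6P = P + 212 → P* = €53, Q* = 265.
With a per-unit subsidy paid to suppliers, each receives P + 17.5 per unit sold, so supply becomes Qs = (P + 17.5) + 212.
Solving gives Q = 280 with buyers paying €50.5 and suppliers receiving €68 (the €17.5 wedge).
Gain to buyers: €2.5; to suppliers: €15. (They sum to €17.5.)

Buyers gain €2.5 per bottle; suppliers gain €15 per bottle.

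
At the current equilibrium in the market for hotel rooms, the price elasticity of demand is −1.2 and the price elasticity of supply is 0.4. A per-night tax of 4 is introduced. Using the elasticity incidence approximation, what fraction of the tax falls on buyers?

Incidence ratio: buyers' share ≈ εs / (εs + |εd|) = 0.4 / (0.4 + 1.2) = 0.25.
Supply is the less elastic side, so buyers bear the smaller share.

Buyers' share ≈ 0.25.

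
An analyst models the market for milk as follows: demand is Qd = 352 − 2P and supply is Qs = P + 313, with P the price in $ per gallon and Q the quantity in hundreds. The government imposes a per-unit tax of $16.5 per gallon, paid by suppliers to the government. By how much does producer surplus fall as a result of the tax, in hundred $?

Before the tax: set 352 − 2P = P + 313 → P* = $13, Q* = 326.
With the tax collected from suppliers, supply shifts: Qs = (P − 16.5) + 313.
Solving gives Q = 315 with consumers paying $18.5 and suppliers receiving $2 (the $16.5 wedge).
ΔPS is the trapezoid between Q = 315 and Q = 326 of height $11: ½ · (326 + 315) · 11 = $3525.5.

Producer surplus falls by $3525.5 hundred.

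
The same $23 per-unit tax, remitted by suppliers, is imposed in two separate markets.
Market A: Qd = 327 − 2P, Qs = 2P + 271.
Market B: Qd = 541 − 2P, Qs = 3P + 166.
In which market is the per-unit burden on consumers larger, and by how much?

Market A: pre-tax P* = $14, Q* = 299; post-tax Q = 276; per-unit burden on consumers = $11.5.
Market B: pre-tax P* = $75, Q* = 391; post-tax Q = 363.4; per-unit burden on consumers = $13.8.
Difference: $11.5 vs $13.8 → market B is larger by $2.3.

Market B, by $2.3.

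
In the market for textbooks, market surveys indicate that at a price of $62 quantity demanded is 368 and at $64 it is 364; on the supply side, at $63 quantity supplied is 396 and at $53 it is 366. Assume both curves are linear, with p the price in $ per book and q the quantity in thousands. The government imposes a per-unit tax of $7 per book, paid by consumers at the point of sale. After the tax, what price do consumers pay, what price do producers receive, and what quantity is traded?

Demand slope: (364 − 368)/(64 − 62) = -2, so qd = 492 − 2p.
Supply slope: (366 − 396)/(53 − 63) = 3, so qs = 3p + 207.
Without the tax, 492 − 2p = 3p + 207 gives 5p = 285, so p* = $57 and q* = 378.
With the tax collected from consumers, demand (in seller-price terms) shifts: qd = 492 − 2(p + 7).
Solving gives q = 369.6 with consumers paying $61.2 and producers receiving $54.2 (the $7 wedge).

Consumers pay $61.2; producers receive $54.2; quantity = 369.6.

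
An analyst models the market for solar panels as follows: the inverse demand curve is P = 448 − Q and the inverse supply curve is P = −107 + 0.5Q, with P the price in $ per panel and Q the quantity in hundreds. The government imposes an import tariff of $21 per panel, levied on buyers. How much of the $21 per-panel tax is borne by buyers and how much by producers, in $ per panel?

Buyers bear $14 per panel; producers bear $7 per panel.

Inverting to Q(P) form: Qd = 448 − P; Qs = 2P + 214.
Before the tax: set 448 − P = 2P + 214 → P* = $78, Q* = 370.
With the tax collected from buyers, demand (in seller-price terms) shifts: Qd = 448 − (P + 21).
New equilibrium: buyers pay $92, producers receive $71, Q = 356. (Wedge: Pb − Ps = 21.)
Burden on buyers: $14; on producers: $7. (They sum to $21.)
The less price-elastic side of the market bears the larger share of a per-unit tax.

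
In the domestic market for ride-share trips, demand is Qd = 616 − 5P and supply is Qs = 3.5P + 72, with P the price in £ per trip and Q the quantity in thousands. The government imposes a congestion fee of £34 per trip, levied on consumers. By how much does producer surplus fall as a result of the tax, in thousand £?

Before the tax: set 616 − 5P = 3.5P + 72 → P* = £64, Q* = 296.
With the tax collected from consumers, demand (in seller-price terms) shifts: Qd = 616 − 5(P + 34).
Solving gives Q = 226 with consumers paying £78 and suppliers receiving £44 (the £34 wedge).
ΔPS is the trapezoid between Q = 226 and Q = 296 of height £20: ½ · (296 + 226) · 20 = £5220.

Producer surplus falls by £5220 thousand.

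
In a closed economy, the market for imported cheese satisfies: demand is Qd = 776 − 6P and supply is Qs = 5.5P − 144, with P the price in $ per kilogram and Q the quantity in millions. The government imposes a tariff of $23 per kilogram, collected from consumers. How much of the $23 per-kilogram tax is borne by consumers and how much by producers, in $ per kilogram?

Without the tax, 776 − 6P = 5.5P − 144 gives 11.5P = 920, so P* = $80 and Q* = 296.
With the tax collected from consumers, demand (in seller-price terms) shifts: Qd = 776 − 6(P + 23).
Solving gives Q = 230 with consumers paying $91 and producers receiving $68 (the $23 wedge).
Burden on consumers: $11; on producers: $12. (They sum to $23.)
The less price-elastic side of the market bears the larger share of a per-unit tax.

Consumers bear $11 per kilogram; producers bear $12 per kilogram.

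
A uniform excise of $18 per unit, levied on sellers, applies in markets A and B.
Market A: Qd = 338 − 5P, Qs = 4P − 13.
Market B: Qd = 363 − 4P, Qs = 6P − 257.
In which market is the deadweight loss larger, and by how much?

Market A: pre-tax P* = $39, Q* = 143; post-tax Q = 103; deadweight loss = $360.
Market B: pre-tax P* = $62, Q* = 115; post-tax Q = 71.8; deadweight loss = $388.8.
Difference: $360 vs $388.8 → market B is larger by $28.8.

Market B, by $28.8.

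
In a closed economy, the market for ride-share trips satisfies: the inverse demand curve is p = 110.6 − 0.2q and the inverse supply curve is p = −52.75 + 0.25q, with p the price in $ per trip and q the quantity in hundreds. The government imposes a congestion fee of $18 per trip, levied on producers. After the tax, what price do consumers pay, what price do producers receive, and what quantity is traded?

Consumers pay $46; producers receive $28; quantity = 323.

Rewrite in direct form: qd = 553 − 5p and qs = 4p + 211.
Without the tax, 553 − 5p = 4p + 211 gives 9p = 342, so p* = $38 and q* = 363.
With the tax collected from producers, supply shifts: qs = 4(p − 18) + 211.
New equilibrium: consumers pay $46, producers receive $28, q = 323. (Wedge: pb − ps = 18.)
The less price-elastic side of the market bears the larger share of a per-unit tax.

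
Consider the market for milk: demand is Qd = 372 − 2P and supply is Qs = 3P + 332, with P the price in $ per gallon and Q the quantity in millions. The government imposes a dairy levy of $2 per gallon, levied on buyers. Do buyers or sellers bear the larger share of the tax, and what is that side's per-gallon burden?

Before the tax: set 372 − 2P = 3P + 332 → P* = $8, Q* = 356.
With the tax collected from buyers, demand (in seller-price terms) shifts: Qd = 372 − 2(P + 2).
New equilibrium: buyers pay $9.2, sellers receive $7.2, Q = 353.6. (Wedge: Pb − Ps = 2.)
Per-gallon burden: buyers $1.2, sellers $0.8.
Buyers take the larger share because demand is less price-elastic here (demand slope 2 vs supply slope 3).

Buyers bear the larger share: $1.2 per gallon.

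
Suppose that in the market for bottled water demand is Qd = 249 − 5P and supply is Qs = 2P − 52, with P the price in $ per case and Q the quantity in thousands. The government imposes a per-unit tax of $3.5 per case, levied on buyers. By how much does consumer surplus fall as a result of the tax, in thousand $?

Before the tax: set 249 − 5P = 2P − 52 → P* = $43, Q* = 34.
With the tax collected from buyers, demand (in seller-price terms) shifts: Qd = 249 − 5(P + 3.5).
New equilibrium: buyers pay $44, producers receive $40.5, Q = 29. (Wedge: Pb − Ps = 3.5.)
ΔCS is the trapezoid between Q = 29 and Q = 34 of height $1: ½ · (34 + 29) · 1 = $31.5.

Consumer surplus falls by $31.5 thousand.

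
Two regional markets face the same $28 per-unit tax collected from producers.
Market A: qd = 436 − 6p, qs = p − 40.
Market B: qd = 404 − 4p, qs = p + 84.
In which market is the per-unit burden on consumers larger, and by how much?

Market A: pre-tax p* = $68, q* = 28; post-tax q = 4; per-unit burden on consumers = $4.
Market B: pre-tax p* = $64, q* = 148; post-tax q = 125.6; per-unit burden on consumers = $5.6.
Difference: $4 vs $5.6 → market B is larger by $1.6.

Market B, by $1.6.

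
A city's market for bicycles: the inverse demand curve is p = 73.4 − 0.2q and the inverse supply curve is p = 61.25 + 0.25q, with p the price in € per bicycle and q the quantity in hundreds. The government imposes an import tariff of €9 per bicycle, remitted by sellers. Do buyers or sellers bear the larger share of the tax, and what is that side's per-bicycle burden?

Sellers bear the larger share: €5 per bicycle.

Inverting to q(p) form: qd = 367 − 5p; qs = 4p − 245.
Before the tax: set 367 − 5p = 4p − 245 → p* = €68, q* = 27.
With the tax collected from sellers, supply shifts: qs = 4(p − 9) − 245.
Solving gives q = 7 with buyers paying €72 and sellers receiving €63 (the €9 wedge).
Per-bicycle burden: buyers €4, sellers €5.
Sellers take the larger share because supply is less price-elastic here (demand slope 5 vs supply slope 4).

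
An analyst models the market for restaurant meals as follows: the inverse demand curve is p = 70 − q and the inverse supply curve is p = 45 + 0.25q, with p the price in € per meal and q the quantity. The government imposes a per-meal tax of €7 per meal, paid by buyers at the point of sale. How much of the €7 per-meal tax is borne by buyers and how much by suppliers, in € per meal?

Rewrite in direct form: qd = 70 − p and qs = 4p − 180.
Without the tax, 70 − p = 4p − 180 gives 5p = 250, so p* = €50 and q* = 20.
With the tax collected from buyers, demand (in seller-price terms) shifts: qd = 70 − (p + 7).
New equilibrium: buyers pay €55.6, suppliers receive €48.6, q = 14.4. (Wedge: pb − ps = 7.)
Burden on buyers: €5.6; on suppliers: €1.4. (They sum to €7.)
The less price-elastic side of the market bears the larger share of a per-unit tax.

Buyers bear €5.6 per meal; suppliers bear €1.4 per meal.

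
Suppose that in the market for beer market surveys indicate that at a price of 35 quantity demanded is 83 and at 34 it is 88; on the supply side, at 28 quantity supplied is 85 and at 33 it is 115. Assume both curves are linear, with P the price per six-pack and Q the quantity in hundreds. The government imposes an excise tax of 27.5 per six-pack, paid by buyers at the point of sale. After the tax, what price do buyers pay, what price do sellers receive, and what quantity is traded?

Demand slope: (88 − 83)/(34 − 35) = -5, so Qd = 258 − 5P.
Supply slope: (115 − 85)/(33 − 28) = 6, so Qs = 6P − 83.
Before the tax: set 258 − 5P = 6P − 83 → P* = 31, Q* = 103.
With the tax collected from buyers, demand (in seller-price terms) shifts: Qd = 258 − 5(P + 27.5).
Solving gives Q = 28 with buyers paying 46 and sellers receiving 18.5 (the 27.5 wedge).

Buyers pay 46; sellers receive 18.5; quantity = 28.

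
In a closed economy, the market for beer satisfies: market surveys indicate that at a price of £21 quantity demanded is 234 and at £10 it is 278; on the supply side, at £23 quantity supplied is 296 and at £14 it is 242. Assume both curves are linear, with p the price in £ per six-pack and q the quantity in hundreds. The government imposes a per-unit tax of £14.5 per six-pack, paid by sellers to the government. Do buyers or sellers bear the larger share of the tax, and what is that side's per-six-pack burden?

Demand slope: (278 − 234)/(10 − 21) = -4, so qd = 318 − 4p.
Supply slope: (242 − 296)/(14 − 23) = 6, so qs = 6p + 158.
Without the tax, 318 − 4p = 6p + 158 gives 10p = 160, so p* = £16 and q* = 254.
With the tax collected from sellers, supply shifts: qs = 6(p − 14.5) + 158.
New equilibrium: buyers pay £24.7, sellers receive £10.2, q = 219.2. (Wedge: pb − ps = 14.5.)
Per-six-pack burden: buyers £8.7, sellers £5.8.
Buyers take the larger share because demand is less price-elastic here (demand slope 4 vs supply slope 6).

Buyers bear the larger share: £8.7 per six-pack.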